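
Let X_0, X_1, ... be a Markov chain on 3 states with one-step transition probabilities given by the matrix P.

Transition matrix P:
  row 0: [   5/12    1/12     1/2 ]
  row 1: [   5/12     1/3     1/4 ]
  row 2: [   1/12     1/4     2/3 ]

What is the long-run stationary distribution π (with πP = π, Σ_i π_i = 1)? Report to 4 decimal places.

π = [0.2396, 0.2292, 0.5313]

Balance equations π_j = Σ_i π_i·P[i][j]:
  π_0 = 5/12·π_0 + 5/12·π_1 + 1/12·π_2
  π_1 = 1/12·π_0 + 1/3·π_1 + 1/4·π_2
  normalize: π_0 + π_1 + π_2 = 1
Solving the linear system gives exactly π = [23/96, 11/48, 17/32].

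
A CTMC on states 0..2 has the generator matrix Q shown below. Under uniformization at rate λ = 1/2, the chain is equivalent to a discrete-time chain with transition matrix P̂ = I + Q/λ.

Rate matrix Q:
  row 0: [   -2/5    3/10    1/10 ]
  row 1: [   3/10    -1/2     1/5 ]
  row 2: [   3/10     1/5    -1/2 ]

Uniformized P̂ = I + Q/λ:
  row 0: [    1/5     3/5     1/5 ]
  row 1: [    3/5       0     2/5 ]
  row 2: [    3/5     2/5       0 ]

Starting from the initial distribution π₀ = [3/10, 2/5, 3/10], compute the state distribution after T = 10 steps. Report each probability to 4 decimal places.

π = [0.4286, 0.3470, 0.2244]

t=0: π = [0.3000, 0.4000, 0.3000]
t=1: π = [0.4800, 0.3000, 0.2200]
t=2: π = [0.4080, 0.3760, 0.2160]
t=3: π = [0.4368, 0.3312, 0.2320]
t=4: π = [0.4253, 0.3549, 0.2198]
t=5: π = [0.4299, 0.3431, 0.2270]
t=6: π = [0.4280, 0.3487, 0.2232]
t=7: π = [0.4288, 0.3461, 0.2251]
t=8: π = [0.4285, 0.3473, 0.2242]
t=9: π = [0.4286, 0.3468, 0.2246]
t=10: π = [0.4286, 0.3470, 0.2244]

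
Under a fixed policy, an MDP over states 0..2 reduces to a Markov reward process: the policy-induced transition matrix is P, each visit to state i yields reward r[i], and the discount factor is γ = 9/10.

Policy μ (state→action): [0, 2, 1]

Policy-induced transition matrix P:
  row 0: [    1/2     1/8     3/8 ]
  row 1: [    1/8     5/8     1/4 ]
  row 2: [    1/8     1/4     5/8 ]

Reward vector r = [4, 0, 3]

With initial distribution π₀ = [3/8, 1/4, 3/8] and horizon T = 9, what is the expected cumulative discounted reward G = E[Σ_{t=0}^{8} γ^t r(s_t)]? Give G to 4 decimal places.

t=0: π = [0.3750, 0.2500, 0.3750], E[r] = 2.6250, γ^t·E[r] = 2.625000, running G = 2.625000
t=1: π = [0.2656, 0.2969, 0.4375], E[r] = 2.3750, γ^t·E[r] = 2.137500, running G = 4.762500
t=2: π = [0.2246, 0.3281, 0.4473], E[r] = 2.2402, γ^t·E[r] = 1.814590, running G = 6.577090
t=3: π = [0.2092, 0.3450, 0.4458], E[r] = 2.1743, γ^t·E[r] = 1.585077, running G = 8.162167
t=4: π = [0.2035, 0.3532, 0.4433], E[r] = 2.1438, γ^t·E[r] = 1.406566, running G = 9.568733
t=5: π = [0.2013, 0.3570, 0.4417], E[r] = 2.1302, γ^t·E[r] = 1.257882, running G = 10.826615
t=6: π = [0.2005, 0.3587, 0.4408], E[r] = 2.1243, γ^t·E[r] = 1.128953, running G = 11.955568
t=7: π = [0.2002, 0.3595, 0.4404], E[r] = 2.1218, γ^t·E[r] = 1.014852, running G = 12.970420
t=8: π = [0.2001, 0.3598, 0.4402], E[r] = 2.1207, γ^t·E[r] = 0.912911, running G = 13.883331

G = 13.8833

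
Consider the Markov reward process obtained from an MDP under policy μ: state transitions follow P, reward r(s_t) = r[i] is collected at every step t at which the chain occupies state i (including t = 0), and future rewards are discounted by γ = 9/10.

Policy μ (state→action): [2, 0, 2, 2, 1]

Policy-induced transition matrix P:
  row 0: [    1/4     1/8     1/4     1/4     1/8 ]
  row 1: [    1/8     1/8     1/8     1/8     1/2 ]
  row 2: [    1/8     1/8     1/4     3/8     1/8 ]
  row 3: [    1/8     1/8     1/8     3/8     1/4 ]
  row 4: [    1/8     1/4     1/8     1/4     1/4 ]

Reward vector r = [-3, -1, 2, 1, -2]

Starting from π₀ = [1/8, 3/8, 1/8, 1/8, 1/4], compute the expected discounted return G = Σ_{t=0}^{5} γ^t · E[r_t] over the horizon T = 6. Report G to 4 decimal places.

t=0: π = [0.1250, 0.3750, 0.1250, 0.1250, 0.2500], E[r] = -0.8750, γ^t·E[r] = -0.875000, running G = -0.875000
t=1: π = [0.1406, 0.1563, 0.1563, 0.2344, 0.3125], E[r] = -0.6563, γ^t·E[r] = -0.590625, running G = -1.465625
t=2: π = [0.1426, 0.1641, 0.1621, 0.2793, 0.2520], E[r] = -0.4922, γ^t·E[r] = -0.398672, running G = -1.864297
t=3: π = [0.1428, 0.1565, 0.1631, 0.2847, 0.2529], E[r] = -0.4800, γ^t·E[r] = -0.349906, running G = -2.214203
t=4: π = [0.1429, 0.1566, 0.1632, 0.2864, 0.2509], E[r] = -0.4741, γ^t·E[r] = -0.311031, running G = -2.525233
t=5: π = [0.1429, 0.1564, 0.1633, 0.2866, 0.2509], E[r] = -0.4736, γ^t·E[r] = -0.279635, running G = -2.804868

G = -2.8049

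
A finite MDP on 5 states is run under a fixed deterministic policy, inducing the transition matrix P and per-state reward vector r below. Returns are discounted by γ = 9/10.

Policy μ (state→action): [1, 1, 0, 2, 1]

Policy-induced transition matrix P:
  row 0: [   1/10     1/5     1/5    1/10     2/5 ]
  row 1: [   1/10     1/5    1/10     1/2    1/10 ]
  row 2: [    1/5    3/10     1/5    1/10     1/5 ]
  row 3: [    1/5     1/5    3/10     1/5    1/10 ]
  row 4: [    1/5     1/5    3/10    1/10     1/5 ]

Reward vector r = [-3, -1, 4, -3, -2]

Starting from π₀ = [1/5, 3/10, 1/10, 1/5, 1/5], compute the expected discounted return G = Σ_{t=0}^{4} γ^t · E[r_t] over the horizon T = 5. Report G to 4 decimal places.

t=0: π = [0.2000, 0.3000, 0.1000, 0.2000, 0.2000], E[r] = -1.5000, γ^t·E[r] = -1.500000, running G = -1.500000
t=1: π = [0.1500, 0.2100, 0.2100, 0.2400, 0.1900], E[r] = -0.9200, γ^t·E[r] = -0.828000, running G = -2.328000
t=2: π = [0.1640, 0.2210, 0.2220, 0.2080, 0.1850], E[r] = -0.8190, γ^t·E[r] = -0.663390, running G = -2.991390
t=3: π = [0.1615, 0.2222, 0.2172, 0.2092, 0.1899], E[r] = -0.8453, γ^t·E[r] = -0.616224, running G = -3.607614
t=4: π = [0.1616, 0.2217, 0.2177, 0.2098, 0.1892], E[r] = -0.8436, γ^t·E[r] = -0.553466, running G = -4.161080

G = -4.1611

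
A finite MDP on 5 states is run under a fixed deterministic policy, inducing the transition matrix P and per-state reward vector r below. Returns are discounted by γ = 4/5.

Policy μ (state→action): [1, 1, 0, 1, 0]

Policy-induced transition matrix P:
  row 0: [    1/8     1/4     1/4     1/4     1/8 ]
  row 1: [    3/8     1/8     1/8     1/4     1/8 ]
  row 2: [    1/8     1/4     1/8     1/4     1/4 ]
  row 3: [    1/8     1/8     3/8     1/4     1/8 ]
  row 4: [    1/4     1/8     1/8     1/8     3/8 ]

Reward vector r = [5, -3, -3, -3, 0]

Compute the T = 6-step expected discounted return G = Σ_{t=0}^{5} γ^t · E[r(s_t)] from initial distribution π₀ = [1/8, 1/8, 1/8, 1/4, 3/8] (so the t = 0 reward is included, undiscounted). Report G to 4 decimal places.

G = -2.9910

t=0: π = [0.1250, 0.1250, 0.1250, 0.2500, 0.3750], E[r] = -0.8750, γ^t·E[r] = -0.875000, running G = -0.875000
t=1: π = [0.2031, 0.1563, 0.2031, 0.2031, 0.2344], E[r] = -0.6719, γ^t·E[r] = -0.537500, running G = -1.412500
t=2: π = [0.1934, 0.1758, 0.2012, 0.2207, 0.2090], E[r] = -0.8262, γ^t·E[r] = -0.528750, running G = -1.941250
t=3: π = [0.1951, 0.1743, 0.2043, 0.2239, 0.2024], E[r] = -0.8323, γ^t·E[r] = -0.426125, running G = -2.367375
t=4: π = [0.1939, 0.1749, 0.2054, 0.2247, 0.2011], E[r] = -0.8456, γ^t·E[r] = -0.346338, running G = -2.713713
t=5: π = [0.1939, 0.1749, 0.2054, 0.2249, 0.2010], E[r] = -0.8461, γ^t·E[r] = -0.277264, running G = -2.990976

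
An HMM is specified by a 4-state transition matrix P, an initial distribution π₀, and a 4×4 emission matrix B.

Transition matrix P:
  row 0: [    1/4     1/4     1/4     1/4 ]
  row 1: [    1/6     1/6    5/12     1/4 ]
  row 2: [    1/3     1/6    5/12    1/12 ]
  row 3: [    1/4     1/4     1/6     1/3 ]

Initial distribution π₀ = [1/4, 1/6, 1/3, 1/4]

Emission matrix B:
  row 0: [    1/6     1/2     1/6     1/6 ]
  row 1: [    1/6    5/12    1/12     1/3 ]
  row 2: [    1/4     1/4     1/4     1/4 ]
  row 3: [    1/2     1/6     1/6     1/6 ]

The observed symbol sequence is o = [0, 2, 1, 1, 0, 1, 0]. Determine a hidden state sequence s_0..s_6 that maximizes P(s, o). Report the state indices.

t=0: δ = [4.167e-02, 2.778e-02, 8.333e-02, 1.250e-01]  (obs o_0=0)
t=1: δ = [5.208e-03, 2.604e-03, 8.681e-03, 6.944e-03]  ψ = [3, 3, 2, 3]  (obs o_1=2)
t=2: δ = [1.447e-03, 7.234e-04, 9.042e-04, 3.858e-04]  ψ = [2, 3, 2, 3]  (obs o_2=1)
t=3: δ = [1.808e-04, 1.507e-04, 9.419e-05, 6.028e-05]  ψ = [0, 0, 2, 0]  (obs o_3=1)
t=4: δ = [7.535e-06, 7.535e-06, 1.570e-05, 2.261e-05]  ψ = [0, 0, 1, 0]  (obs o_4=0)
t=5: δ = [2.826e-06, 2.355e-06, 1.635e-06, 1.256e-06]  ψ = [3, 3, 2, 3]  (obs o_5=1)
t=6: δ = [1.177e-07, 1.177e-07, 2.453e-07, 3.532e-07]  ψ = [0, 0, 1, 0]  (obs o_6=0)
backtrack: best end state = 3; path = [2, 2, 0, 0, 3, 0, 3]

path = [2, 2, 0, 0, 3, 0, 3]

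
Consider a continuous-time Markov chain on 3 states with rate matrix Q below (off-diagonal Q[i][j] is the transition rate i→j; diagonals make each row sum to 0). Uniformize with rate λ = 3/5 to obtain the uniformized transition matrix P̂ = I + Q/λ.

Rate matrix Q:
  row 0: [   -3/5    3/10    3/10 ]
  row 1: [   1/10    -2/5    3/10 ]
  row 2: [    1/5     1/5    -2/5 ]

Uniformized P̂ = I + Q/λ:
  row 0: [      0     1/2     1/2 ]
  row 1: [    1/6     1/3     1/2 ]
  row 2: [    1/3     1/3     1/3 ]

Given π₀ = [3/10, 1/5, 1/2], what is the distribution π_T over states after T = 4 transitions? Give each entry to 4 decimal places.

t=0: π = [0.3000, 0.2000, 0.5000]
t=1: π = [0.2000, 0.3833, 0.4167]
t=2: π = [0.2028, 0.3667, 0.4306]
t=3: π = [0.2046, 0.3671, 0.4282]
t=4: π = [0.2039, 0.3674, 0.4286]

π = [0.2039, 0.3674, 0.4286]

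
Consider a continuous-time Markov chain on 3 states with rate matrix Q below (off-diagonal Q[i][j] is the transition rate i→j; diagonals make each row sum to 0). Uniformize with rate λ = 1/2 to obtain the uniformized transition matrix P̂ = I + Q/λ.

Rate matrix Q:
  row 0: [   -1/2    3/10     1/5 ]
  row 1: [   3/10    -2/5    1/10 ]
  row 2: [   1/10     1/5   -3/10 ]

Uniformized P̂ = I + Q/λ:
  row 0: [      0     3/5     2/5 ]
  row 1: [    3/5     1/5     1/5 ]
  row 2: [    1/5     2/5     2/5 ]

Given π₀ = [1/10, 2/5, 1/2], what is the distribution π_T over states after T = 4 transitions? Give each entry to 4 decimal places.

t=0: π = [0.1000, 0.4000, 0.5000]
t=1: π = [0.3400, 0.3400, 0.3200]
t=2: π = [0.2680, 0.4000, 0.3320]
t=3: π = [0.3064, 0.3736, 0.3200]
t=4: π = [0.2882, 0.3866, 0.3253]

π = [0.2882, 0.3866, 0.3253]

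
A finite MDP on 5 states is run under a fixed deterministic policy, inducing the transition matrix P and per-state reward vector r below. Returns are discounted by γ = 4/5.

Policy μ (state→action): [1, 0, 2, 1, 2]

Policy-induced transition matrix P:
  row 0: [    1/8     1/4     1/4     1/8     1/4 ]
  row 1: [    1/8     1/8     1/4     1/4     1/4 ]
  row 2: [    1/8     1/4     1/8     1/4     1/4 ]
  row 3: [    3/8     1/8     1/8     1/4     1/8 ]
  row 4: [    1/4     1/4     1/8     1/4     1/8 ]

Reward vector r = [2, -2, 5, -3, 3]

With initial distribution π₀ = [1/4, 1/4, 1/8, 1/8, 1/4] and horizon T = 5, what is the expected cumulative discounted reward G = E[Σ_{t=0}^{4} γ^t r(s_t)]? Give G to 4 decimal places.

G = 2.9468

t=0: π = [0.2500, 0.2500, 0.1250, 0.1250, 0.2500], E[r] = 1.0000, γ^t·E[r] = 1.000000, running G = 1.000000
t=1: π = [0.1875, 0.2031, 0.1875, 0.2188, 0.2031], E[r] = 0.8594, γ^t·E[r] = 0.687500, running G = 1.687500
t=2: π = [0.2051, 0.1973, 0.1738, 0.2266, 0.1973], E[r] = 0.7969, γ^t·E[r] = 0.510000, running G = 2.197500
t=3: π = [0.2063, 0.1970, 0.1753, 0.2244, 0.1970], E[r] = 0.8130, γ^t·E[r] = 0.416250, running G = 2.613750
t=4: π = [0.2057, 0.1973, 0.1754, 0.2242, 0.1973], E[r] = 0.8132, γ^t·E[r] = 0.333088, running G = 2.946838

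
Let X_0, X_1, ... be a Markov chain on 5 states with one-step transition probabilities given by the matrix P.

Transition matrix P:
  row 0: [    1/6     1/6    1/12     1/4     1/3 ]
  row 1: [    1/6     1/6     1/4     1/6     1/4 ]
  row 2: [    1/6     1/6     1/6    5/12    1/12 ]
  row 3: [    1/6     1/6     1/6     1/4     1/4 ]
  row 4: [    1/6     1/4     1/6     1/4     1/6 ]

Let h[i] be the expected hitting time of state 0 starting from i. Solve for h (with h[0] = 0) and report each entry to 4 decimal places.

h = [0.0000, 6.0000, 6.0000, 6.0000, 6.0000]

First-step conditioning: h[0] = 0; for i ≠ 0, h[i] = 1 + Σ_k P[i][k]·h[k].
  h[1] = 1 + 1/6·h[1] + 1/4·h[2] + 1/6·h[3] + 1/4·h[4]
  h[2] = 1 + 1/6·h[1] + 1/6·h[2] + 5/12·h[3] + 1/12·h[4]
  h[3] = 1 + 1/6·h[1] + 1/6·h[2] + 1/4·h[3] + 1/4·h[4]
  h[4] = 1 + 1/4·h[1] + 1/6·h[2] + 1/4·h[3] + 1/6·h[4]
Solving the 4×4 linear system over states ≠ 0 gives exactly h = [0, 6, 6, 6, 6] (h[0] = 0 is the target).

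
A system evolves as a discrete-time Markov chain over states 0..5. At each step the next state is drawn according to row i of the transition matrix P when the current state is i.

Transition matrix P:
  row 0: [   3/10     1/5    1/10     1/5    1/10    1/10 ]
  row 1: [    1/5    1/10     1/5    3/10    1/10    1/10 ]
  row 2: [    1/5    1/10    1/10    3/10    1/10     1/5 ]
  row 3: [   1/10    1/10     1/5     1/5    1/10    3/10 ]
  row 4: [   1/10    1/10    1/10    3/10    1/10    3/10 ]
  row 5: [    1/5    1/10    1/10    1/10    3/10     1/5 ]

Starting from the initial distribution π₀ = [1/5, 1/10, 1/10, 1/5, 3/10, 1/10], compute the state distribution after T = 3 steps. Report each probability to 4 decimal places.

π = [0.1822, 0.1181, 0.1332, 0.2190, 0.1414, 0.2061]

t=0: π = [0.2000, 0.1000, 0.1000, 0.2000, 0.3000, 0.1000]
t=1: π = [0.1700, 0.1200, 0.1300, 0.2400, 0.1200, 0.2200]
t=2: π = [0.1810, 0.1170, 0.1360, 0.2150, 0.1440, 0.2070]
t=3: π = [0.1822, 0.1181, 0.1332, 0.2190, 0.1414, 0.2061]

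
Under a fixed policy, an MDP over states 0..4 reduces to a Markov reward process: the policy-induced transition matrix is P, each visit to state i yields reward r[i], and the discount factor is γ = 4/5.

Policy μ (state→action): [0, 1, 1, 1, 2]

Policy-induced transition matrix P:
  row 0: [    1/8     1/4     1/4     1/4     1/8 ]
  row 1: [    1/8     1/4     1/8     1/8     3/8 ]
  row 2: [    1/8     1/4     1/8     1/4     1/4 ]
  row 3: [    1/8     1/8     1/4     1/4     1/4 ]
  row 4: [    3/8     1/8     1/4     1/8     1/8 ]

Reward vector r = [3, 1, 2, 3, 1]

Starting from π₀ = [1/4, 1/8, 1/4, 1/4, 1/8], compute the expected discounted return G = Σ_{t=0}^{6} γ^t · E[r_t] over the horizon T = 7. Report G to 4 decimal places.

G = 8.0213

t=0: π = [0.2500, 0.1250, 0.2500, 0.2500, 0.1250], E[r] = 2.2500, γ^t·E[r] = 2.250000, running G = 2.250000
t=1: π = [0.1563, 0.2031, 0.2031, 0.2188, 0.2188], E[r] = 1.9531, γ^t·E[r] = 1.562500, running G = 3.812500
t=2: π = [0.1797, 0.1953, 0.1992, 0.1973, 0.2285], E[r] = 1.9531, γ^t·E[r] = 1.250000, running G = 5.062500
t=3: π = [0.1821, 0.1968, 0.2007, 0.1970, 0.2234], E[r] = 1.9590, γ^t·E[r] = 1.003000, running G = 6.065500
t=4: π = [0.1808, 0.1974, 0.2003, 0.1975, 0.2239], E[r] = 1.9570, γ^t·E[r] = 0.801575, running G = 6.867075
t=5: π = [0.1810, 0.1973, 0.2003, 0.1973, 0.2241], E[r] = 1.9569, γ^t·E[r] = 0.641235, running G = 7.508310
t=6: π = [0.1810, 0.1973, 0.2003, 0.1973, 0.2240], E[r] = 1.9570, γ^t·E[r] = 0.513013, running G = 8.021323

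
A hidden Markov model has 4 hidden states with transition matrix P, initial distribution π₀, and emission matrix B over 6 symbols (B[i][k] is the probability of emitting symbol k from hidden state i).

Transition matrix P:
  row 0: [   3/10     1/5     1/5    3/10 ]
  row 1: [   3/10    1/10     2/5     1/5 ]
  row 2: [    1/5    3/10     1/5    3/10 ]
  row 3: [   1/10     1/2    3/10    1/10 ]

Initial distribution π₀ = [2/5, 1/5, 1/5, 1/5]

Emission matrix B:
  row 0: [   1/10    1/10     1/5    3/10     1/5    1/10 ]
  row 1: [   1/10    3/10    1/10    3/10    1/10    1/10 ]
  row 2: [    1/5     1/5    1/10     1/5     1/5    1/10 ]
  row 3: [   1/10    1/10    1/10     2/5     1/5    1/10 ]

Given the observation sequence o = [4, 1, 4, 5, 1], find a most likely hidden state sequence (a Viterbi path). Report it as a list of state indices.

t=0: δ = [8.000e-02, 2.000e-02, 4.000e-02, 4.000e-02]  (obs o_0=4)
t=1: δ = [2.400e-03, 6.000e-03, 3.200e-03, 2.400e-03]  ψ = [0, 3, 0, 0]  (obs o_1=1)
t=2: δ = [3.600e-04, 1.200e-04, 4.800e-04, 2.400e-04]  ψ = [1, 3, 1, 1]  (obs o_2=4)
t=3: δ = [1.080e-05, 1.440e-05, 9.600e-06, 1.440e-05]  ψ = [0, 2, 2, 2]  (obs o_3=5)
t=4: δ = [4.320e-07, 2.160e-06, 1.152e-06, 3.240e-07]  ψ = [1, 3, 1, 0]  (obs o_4=1)
backtrack: best end state = 1; path = [3, 1, 2, 3, 1]

path = [3, 1, 2, 3, 1]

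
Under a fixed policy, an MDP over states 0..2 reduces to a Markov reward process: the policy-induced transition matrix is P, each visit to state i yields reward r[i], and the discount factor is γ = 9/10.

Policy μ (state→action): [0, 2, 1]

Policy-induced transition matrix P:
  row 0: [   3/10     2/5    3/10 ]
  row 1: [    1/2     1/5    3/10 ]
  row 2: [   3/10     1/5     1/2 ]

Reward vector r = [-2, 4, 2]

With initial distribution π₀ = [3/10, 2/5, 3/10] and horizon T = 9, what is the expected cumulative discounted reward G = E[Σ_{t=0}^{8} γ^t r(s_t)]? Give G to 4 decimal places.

t=0: π = [0.3000, 0.4000, 0.3000], E[r] = 1.6000, γ^t·E[r] = 1.600000, running G = 1.600000
t=1: π = [0.3800, 0.2600, 0.3600], E[r] = 1.0000, γ^t·E[r] = 0.900000, running G = 2.500000
t=2: π = [0.3520, 0.2760, 0.3720], E[r] = 1.1440, γ^t·E[r] = 0.926640, running G = 3.426640
t=3: π = [0.3552, 0.2704, 0.3744], E[r] = 1.1200, γ^t·E[r] = 0.816480, running G = 4.243120
t=4: π = [0.3541, 0.2710, 0.3749], E[r] = 1.1258, γ^t·E[r] = 0.738611, running G = 4.981731
t=5: π = [0.3542, 0.2708, 0.3750], E[r] = 1.1248, γ^t·E[r] = 0.664183, running G = 5.645914
t=6: π = [0.3542, 0.2708, 0.3750], E[r] = 1.1250, γ^t·E[r] = 0.597887, running G = 6.243802
t=7: π = [0.3542, 0.2708, 0.3750], E[r] = 1.1250, γ^t·E[r] = 0.538080, running G = 6.781882
t=8: π = [0.3542, 0.2708, 0.3750], E[r] = 1.1250, γ^t·E[r] = 0.484276, running G = 7.266158

G = 7.2662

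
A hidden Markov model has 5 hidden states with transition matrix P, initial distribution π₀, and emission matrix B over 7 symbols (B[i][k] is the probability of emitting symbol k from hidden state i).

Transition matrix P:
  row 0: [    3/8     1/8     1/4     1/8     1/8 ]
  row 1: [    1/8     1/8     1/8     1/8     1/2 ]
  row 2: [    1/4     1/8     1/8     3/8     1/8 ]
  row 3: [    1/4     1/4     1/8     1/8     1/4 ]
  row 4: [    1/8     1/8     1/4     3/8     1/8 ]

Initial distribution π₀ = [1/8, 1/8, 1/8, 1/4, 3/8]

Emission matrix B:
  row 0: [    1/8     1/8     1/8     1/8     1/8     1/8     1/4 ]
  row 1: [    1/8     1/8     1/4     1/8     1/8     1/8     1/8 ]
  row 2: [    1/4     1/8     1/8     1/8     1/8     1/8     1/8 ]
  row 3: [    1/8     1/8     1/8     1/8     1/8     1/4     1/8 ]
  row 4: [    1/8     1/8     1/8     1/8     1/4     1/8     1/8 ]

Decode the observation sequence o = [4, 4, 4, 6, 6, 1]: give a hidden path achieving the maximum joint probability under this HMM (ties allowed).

path = [4, 3, 0, 0, 0, 0]

t=0: δ = [1.562e-02, 1.562e-02, 1.562e-02, 3.125e-02, 9.375e-02]  (obs o_0=4)
t=1: δ = [1.465e-03, 1.465e-03, 2.930e-03, 4.395e-03, 2.930e-03]  ψ = [4, 4, 4, 4, 4]  (obs o_1=4)
t=2: δ = [1.373e-04, 1.373e-04, 9.155e-05, 1.373e-04, 2.747e-04]  ψ = [3, 3, 4, 2, 3]  (obs o_2=4)
t=3: δ = [1.287e-05, 4.292e-06, 8.583e-06, 1.287e-05, 8.583e-06]  ψ = [0, 3, 4, 4, 1]  (obs o_3=6)
t=4: δ = [1.207e-06, 4.023e-07, 4.023e-07, 4.023e-07, 4.023e-07]  ψ = [0, 3, 0, 2, 3]  (obs o_4=6)
t=5: δ = [5.658e-08, 1.886e-08, 3.772e-08, 1.886e-08, 2.515e-08]  ψ = [0, 0, 0, 0, 1]  (obs o_5=1)
backtrack: best end state = 0; path = [4, 3, 0, 0, 0, 0]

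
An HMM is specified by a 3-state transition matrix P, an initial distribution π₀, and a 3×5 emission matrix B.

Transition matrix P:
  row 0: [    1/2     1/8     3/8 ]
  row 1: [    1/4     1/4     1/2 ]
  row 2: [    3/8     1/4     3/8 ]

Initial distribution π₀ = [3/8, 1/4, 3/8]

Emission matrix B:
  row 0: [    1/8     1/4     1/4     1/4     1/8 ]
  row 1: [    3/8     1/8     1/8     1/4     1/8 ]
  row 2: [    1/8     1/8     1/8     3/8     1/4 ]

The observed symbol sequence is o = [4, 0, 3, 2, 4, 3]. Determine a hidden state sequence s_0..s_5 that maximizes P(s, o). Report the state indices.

path = [2, 1, 2, 0, 2, 2]

t=0: δ = [4.688e-02, 3.125e-02, 9.375e-02]  (obs o_0=4)
t=1: δ = [4.395e-03, 8.789e-03, 4.395e-03]  ψ = [2, 2, 2]  (obs o_1=0)
t=2: δ = [5.493e-04, 5.493e-04, 1.648e-03]  ψ = [0, 1, 1]  (obs o_2=3)
t=3: δ = [1.545e-04, 5.150e-05, 7.725e-05]  ψ = [2, 2, 2]  (obs o_3=2)
t=4: δ = [9.656e-06, 2.414e-06, 1.448e-05]  ψ = [0, 0, 0]  (obs o_4=4)
t=5: δ = [1.358e-06, 9.052e-07, 2.037e-06]  ψ = [2, 2, 2]  (obs o_5=3)
backtrack: best end state = 2; path = [2, 1, 2, 0, 2, 2]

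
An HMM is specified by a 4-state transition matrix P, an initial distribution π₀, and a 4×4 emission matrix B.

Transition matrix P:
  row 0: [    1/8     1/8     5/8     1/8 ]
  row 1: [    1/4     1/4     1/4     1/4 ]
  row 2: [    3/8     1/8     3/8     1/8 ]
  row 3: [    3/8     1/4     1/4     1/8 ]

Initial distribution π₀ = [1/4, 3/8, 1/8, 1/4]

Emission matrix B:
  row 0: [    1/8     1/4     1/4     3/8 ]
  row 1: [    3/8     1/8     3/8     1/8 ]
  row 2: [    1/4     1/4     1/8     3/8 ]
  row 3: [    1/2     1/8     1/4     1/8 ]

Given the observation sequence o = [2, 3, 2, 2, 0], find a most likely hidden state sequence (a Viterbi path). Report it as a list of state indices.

t=0: δ = [6.250e-02, 1.406e-01, 1.562e-02, 6.250e-02]  (obs o_0=2)
t=1: δ = [1.318e-02, 4.395e-03, 1.465e-02, 4.395e-03]  ψ = [1, 1, 0, 1]  (obs o_1=3)
t=2: δ = [1.373e-03, 6.866e-04, 1.030e-03, 4.578e-04]  ψ = [2, 2, 0, 2]  (obs o_2=2)
t=3: δ = [9.656e-05, 6.437e-05, 1.073e-04, 4.292e-05]  ψ = [2, 0, 0, 0]  (obs o_3=2)
t=4: δ = [5.029e-06, 6.035e-06, 1.509e-05, 8.047e-06]  ψ = [2, 1, 0, 1]  (obs o_4=0)
backtrack: best end state = 2; path = [1, 0, 2, 0, 2]

path = [1, 0, 2, 0, 2]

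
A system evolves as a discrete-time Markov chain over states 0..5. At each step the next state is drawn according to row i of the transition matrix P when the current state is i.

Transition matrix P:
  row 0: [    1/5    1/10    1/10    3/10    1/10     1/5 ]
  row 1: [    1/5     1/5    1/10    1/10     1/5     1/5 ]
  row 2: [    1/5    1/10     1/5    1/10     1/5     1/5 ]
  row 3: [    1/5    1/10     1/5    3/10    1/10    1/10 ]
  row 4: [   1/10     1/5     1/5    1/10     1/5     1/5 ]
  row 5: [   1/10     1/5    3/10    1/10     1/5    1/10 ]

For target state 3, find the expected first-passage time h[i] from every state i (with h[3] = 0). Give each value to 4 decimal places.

h = [6.0138, 7.5363, 7.5363, 0.0000, 7.6886, 7.6747]

First-step conditioning: h[3] = 0; for i ≠ 3, h[i] = 1 + Σ_k P[i][k]·h[k].
  h[0] = 1 + 1/5·h[0] + 1/10·h[1] + 1/10·h[2] + 1/10·h[4] + 1/5·h[5]
  h[1] = 1 + 1/5·h[0] + 1/5·h[1] + 1/10·h[2] + 1/5·h[4] + 1/5·h[5]
  h[2] = 1 + 1/5·h[0] + 1/10·h[1] + 1/5·h[2] + 1/5·h[4] + 1/5·h[5]
  h[4] = 1 + 1/10·h[0] + 1/5·h[1] + 1/5·h[2] + 1/5·h[4] + 1/5·h[5]
  h[5] = 1 + 1/10·h[0] + 1/5·h[1] + 3/10·h[2] + 1/5·h[4] + 1/10·h[5]
Solving the 5×5 linear system over states ≠ 3 gives exactly h = [1738/289, 2178/289, 2178/289, 0, 2222/289, 2218/289] (h[3] = 0 is the target).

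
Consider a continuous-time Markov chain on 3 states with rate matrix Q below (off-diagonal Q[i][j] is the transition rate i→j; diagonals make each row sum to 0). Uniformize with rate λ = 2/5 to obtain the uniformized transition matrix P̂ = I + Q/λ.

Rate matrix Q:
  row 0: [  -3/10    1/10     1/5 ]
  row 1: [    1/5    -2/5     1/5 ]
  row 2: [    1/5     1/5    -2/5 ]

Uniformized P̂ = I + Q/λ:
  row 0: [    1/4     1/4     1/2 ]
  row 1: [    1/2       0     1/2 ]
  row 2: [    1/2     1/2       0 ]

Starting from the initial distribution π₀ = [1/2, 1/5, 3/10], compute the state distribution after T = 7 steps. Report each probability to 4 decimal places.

t=0: π = [0.5000, 0.2000, 0.3000]
t=1: π = [0.3750, 0.2750, 0.3500]
t=2: π = [0.4063, 0.2688, 0.3250]
t=3: π = [0.3984, 0.2641, 0.3375]
t=4: π = [0.4004, 0.2684, 0.3313]
t=5: π = [0.3999, 0.2657, 0.3344]
t=6: π = [0.4000, 0.2672, 0.3328]
t=7: π = [0.4000, 0.2664, 0.3336]

π = [0.4000, 0.2664, 0.3336]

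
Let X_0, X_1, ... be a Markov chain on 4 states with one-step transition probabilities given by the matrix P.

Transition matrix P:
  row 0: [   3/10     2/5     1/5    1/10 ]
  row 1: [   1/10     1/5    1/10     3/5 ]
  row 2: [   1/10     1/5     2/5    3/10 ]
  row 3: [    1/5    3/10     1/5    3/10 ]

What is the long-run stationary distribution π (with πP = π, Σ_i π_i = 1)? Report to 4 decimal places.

π = [0.1684, 0.2684, 0.2165, 0.3468]

Balance equations π_j = Σ_i π_i·P[i][j]:
  π_0 = 3/10·π_0 + 1/10·π_1 + 1/10·π_2 + 1/5·π_3
  π_1 = 2/5·π_0 + 1/5·π_1 + 1/5·π_2 + 3/10·π_3
  π_2 = 1/5·π_0 + 1/10·π_1 + 2/5·π_2 + 1/5·π_3
  normalize: π_0 + π_1 + π_2 + π_3 = 1
Solving the linear system gives exactly π = [133/790, 106/395, 171/790, 137/395].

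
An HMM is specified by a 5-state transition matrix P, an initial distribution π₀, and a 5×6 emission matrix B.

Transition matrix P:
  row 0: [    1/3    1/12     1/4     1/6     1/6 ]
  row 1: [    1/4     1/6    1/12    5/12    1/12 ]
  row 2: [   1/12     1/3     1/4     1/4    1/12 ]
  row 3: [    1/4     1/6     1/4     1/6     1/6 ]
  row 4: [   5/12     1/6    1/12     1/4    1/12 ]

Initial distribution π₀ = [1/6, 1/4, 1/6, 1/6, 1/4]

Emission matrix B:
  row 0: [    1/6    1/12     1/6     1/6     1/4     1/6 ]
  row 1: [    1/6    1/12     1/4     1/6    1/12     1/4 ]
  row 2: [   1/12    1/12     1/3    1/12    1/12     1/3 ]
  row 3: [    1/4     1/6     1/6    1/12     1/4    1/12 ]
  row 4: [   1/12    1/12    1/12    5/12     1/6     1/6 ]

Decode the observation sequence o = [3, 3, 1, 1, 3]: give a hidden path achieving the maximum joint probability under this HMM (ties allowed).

t=0: δ = [2.778e-02, 4.167e-02, 1.389e-02, 1.389e-02, 1.042e-01]  (obs o_0=3)
t=1: δ = [7.234e-03, 2.894e-03, 7.234e-04, 2.170e-03, 3.617e-03]  ψ = [4, 4, 4, 4, 4]  (obs o_1=3)
t=2: δ = [2.009e-04, 5.023e-05, 1.507e-04, 2.009e-04, 1.005e-04]  ψ = [0, 0, 0, 0, 0]  (obs o_2=1)
t=3: δ = [5.582e-06, 4.186e-06, 4.186e-06, 6.279e-06, 2.791e-06]  ψ = [0, 2, 0, 2, 0]  (obs o_3=1)
t=4: δ = [3.101e-07, 2.326e-07, 1.308e-07, 1.454e-07, 4.361e-07]  ψ = [0, 2, 3, 1, 3]  (obs o_4=3)
backtrack: best end state = 4; path = [4, 0, 2, 3, 4]

path = [4, 0, 2, 3, 4]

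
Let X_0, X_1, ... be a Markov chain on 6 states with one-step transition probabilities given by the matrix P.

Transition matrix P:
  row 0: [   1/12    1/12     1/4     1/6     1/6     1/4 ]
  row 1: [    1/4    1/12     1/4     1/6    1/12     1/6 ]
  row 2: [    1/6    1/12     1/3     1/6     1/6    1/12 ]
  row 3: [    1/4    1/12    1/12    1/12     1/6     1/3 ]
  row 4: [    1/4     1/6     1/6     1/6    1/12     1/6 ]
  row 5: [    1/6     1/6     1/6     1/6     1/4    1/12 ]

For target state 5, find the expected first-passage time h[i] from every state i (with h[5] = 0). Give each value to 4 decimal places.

First-step conditioning: h[5] = 0; for i ≠ 5, h[i] = 1 + Σ_k P[i][k]·h[k].
  h[0] = 1 + 1/12·h[0] + 1/12·h[1] + 1/4·h[2] + 1/6·h[3] + 1/6·h[4]
  h[1] = 1 + 1/4·h[0] + 1/12·h[1] + 1/4·h[2] + 1/6·h[3] + 1/12·h[4]
  h[2] = 1 + 1/6·h[0] + 1/12·h[1] + 1/3·h[2] + 1/6·h[3] + 1/6·h[4]
  h[3] = 1 + 1/4·h[0] + 1/12·h[1] + 1/12·h[2] + 1/12·h[3] + 1/6·h[4]
  h[4] = 1 + 1/4·h[0] + 1/6·h[1] + 1/6·h[2] + 1/6·h[3] + 1/12·h[4]
Solving the 5×5 linear system over states ≠ 5 gives exactly h = [89804/18327, 96772/18327, 106132/18327, 80384/18327, 95992/18327, 0] (h[5] = 0 is the target).

h = [4.9001, 5.2803, 5.7910, 4.3861, 5.2377, 0.0000]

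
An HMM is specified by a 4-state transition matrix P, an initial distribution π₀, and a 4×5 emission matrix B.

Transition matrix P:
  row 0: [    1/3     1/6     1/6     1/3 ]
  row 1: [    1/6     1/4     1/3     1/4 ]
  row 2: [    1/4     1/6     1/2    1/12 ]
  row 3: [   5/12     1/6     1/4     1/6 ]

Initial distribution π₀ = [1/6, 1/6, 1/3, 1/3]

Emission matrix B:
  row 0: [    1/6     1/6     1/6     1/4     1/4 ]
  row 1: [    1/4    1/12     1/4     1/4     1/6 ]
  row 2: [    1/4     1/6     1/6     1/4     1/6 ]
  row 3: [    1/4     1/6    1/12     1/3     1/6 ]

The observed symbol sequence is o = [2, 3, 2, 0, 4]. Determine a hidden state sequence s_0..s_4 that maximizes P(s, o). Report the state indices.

t=0: δ = [2.778e-02, 4.167e-02, 5.556e-02, 2.778e-02]  (obs o_0=2)
t=1: δ = [3.472e-03, 2.604e-03, 6.944e-03, 3.472e-03]  ψ = [2, 1, 2, 1]  (obs o_1=3)
t=2: δ = [2.894e-04, 2.894e-04, 5.787e-04, 9.645e-05]  ψ = [2, 2, 2, 0]  (obs o_2=2)
t=3: δ = [2.411e-05, 2.411e-05, 7.234e-05, 2.411e-05]  ψ = [2, 2, 2, 0]  (obs o_3=0)
t=4: δ = [4.521e-06, 2.009e-06, 6.028e-06, 1.340e-06]  ψ = [2, 2, 2, 0]  (obs o_4=4)
backtrack: best end state = 2; path = [2, 2, 2, 2, 2]

path = [2, 2, 2, 2, 2]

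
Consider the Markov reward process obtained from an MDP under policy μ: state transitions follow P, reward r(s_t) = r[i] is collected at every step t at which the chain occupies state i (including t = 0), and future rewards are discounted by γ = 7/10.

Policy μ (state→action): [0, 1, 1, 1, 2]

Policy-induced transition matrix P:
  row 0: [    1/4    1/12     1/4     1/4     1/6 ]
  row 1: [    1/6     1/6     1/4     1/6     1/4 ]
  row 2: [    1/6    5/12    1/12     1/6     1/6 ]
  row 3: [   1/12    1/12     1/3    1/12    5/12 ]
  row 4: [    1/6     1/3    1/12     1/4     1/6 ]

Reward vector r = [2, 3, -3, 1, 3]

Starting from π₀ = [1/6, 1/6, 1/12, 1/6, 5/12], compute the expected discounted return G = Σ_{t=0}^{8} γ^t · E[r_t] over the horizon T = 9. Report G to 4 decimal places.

G = 4.8814

t=0: π = [0.1667, 0.1667, 0.0833, 0.1667, 0.4167], E[r] = 2.0000, γ^t·E[r] = 2.000000, running G = 2.000000
t=1: π = [0.1667, 0.2292, 0.1806, 0.2014, 0.2222], E[r] = 1.3472, γ^t·E[r] = 0.943056, running G = 2.943056
t=2: π = [0.1638, 0.2182, 0.1997, 0.1823, 0.2361], E[r] = 1.2737, γ^t·E[r] = 0.624126, running G = 3.567182
t=3: π = [0.1651, 0.2271, 0.1926, 0.1848, 0.2304], E[r] = 1.3099, γ^t·E[r] = 0.449294, running G = 4.016476
t=4: π = [0.1650, 0.2241, 0.1949, 0.1842, 0.2318], E[r] = 1.2971, γ^t·E[r] = 0.311434, running G = 4.327910
t=5: π = [0.1651, 0.2249, 0.1942, 0.1844, 0.2314], E[r] = 1.3007, γ^t·E[r] = 0.218617, running G = 4.546526
t=6: π = [0.1651, 0.2247, 0.1944, 0.1843, 0.2315], E[r] = 1.2997, γ^t·E[r] = 0.152909, running G = 4.699435
t=7: π = [0.1651, 0.2247, 0.1944, 0.1844, 0.2315], E[r] = 1.3000, γ^t·E[r] = 0.107060, running G = 4.806496
t=8: π = [0.1651, 0.2247, 0.1944, 0.1843, 0.2315], E[r] = 1.2999, γ^t·E[r] = 0.074938, running G = 4.881433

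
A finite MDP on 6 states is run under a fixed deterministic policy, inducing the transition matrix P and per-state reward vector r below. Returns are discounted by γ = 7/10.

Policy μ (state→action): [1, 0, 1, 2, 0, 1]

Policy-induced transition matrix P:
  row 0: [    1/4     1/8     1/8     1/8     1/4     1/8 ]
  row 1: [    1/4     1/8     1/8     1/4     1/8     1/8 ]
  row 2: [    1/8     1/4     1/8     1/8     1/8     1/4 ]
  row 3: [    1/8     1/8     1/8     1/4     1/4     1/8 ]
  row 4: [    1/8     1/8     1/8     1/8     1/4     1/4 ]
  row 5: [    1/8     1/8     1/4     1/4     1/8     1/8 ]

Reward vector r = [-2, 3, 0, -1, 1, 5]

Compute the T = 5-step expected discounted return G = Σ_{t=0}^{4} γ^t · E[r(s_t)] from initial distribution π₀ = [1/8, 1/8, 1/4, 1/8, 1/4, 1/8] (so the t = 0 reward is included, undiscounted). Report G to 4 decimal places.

t=0: π = [0.1250, 0.1250, 0.2500, 0.1250, 0.2500, 0.1250], E[r] = 0.8750, γ^t·E[r] = 0.875000, running G = 0.875000
t=1: π = [0.1563, 0.1563, 0.1406, 0.1719, 0.1875, 0.1875], E[r] = 1.1094, γ^t·E[r] = 0.776563, running G = 1.651563
t=2: π = [0.1641, 0.1426, 0.1484, 0.1895, 0.1895, 0.1660], E[r] = 0.9297, γ^t·E[r] = 0.455547, running G = 2.107109
t=3: π = [0.1633, 0.1436, 0.1458, 0.1873, 0.1929, 0.1672], E[r] = 0.9458, γ^t·E[r] = 0.324410, running G = 2.431519
t=4: π = [0.1634, 0.1432, 0.1459, 0.1873, 0.1929, 0.1673], E[r] = 0.9453, γ^t·E[r] = 0.226955, running G = 2.658474

G = 2.6585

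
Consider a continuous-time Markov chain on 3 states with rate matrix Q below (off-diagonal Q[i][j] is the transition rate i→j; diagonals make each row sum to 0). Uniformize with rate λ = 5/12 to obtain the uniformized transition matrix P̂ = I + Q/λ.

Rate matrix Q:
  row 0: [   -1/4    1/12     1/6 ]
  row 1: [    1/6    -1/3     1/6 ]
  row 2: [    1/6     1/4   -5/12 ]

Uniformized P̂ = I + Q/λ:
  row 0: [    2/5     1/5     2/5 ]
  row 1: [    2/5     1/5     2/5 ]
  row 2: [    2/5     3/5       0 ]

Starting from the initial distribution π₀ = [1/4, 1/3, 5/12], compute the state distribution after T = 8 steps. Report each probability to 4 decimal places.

π = [0.4000, 0.3142, 0.2858]

t=0: π = [0.2500, 0.3333, 0.4167]
t=1: π = [0.4000, 0.3667, 0.2333]
t=2: π = [0.4000, 0.2933, 0.3067]
t=3: π = [0.4000, 0.3227, 0.2773]
t=4: π = [0.4000, 0.3109, 0.2891]
t=5: π = [0.4000, 0.3156, 0.2844]
t=6: π = [0.4000, 0.3137, 0.2863]
t=7: π = [0.4000, 0.3145, 0.2855]
t=8: π = [0.4000, 0.3142, 0.2858]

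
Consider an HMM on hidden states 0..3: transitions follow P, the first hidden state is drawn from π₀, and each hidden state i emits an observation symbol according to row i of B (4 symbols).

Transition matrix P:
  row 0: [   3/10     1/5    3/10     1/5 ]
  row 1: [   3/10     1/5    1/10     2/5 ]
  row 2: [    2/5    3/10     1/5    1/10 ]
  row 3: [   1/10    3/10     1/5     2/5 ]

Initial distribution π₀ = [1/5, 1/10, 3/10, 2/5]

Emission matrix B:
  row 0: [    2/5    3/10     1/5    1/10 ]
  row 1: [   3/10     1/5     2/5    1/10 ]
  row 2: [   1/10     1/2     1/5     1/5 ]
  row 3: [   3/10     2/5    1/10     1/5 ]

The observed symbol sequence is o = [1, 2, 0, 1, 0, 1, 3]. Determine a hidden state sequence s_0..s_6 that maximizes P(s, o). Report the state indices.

path = [3, 1, 3, 3, 3, 3, 3]

t=0: δ = [6.000e-02, 2.000e-02, 1.500e-01, 1.600e-01]  (obs o_0=1)
t=1: δ = [1.200e-02, 1.920e-02, 6.400e-03, 6.400e-03]  ψ = [2, 3, 3, 3]  (obs o_1=2)
t=2: δ = [2.304e-03, 1.152e-03, 3.600e-04, 2.304e-03]  ψ = [1, 1, 0, 1]  (obs o_2=0)
t=3: δ = [2.074e-04, 1.382e-04, 3.456e-04, 3.686e-04]  ψ = [0, 3, 0, 3]  (obs o_3=1)
t=4: δ = [5.530e-05, 3.318e-05, 7.373e-06, 4.424e-05]  ψ = [2, 3, 3, 3]  (obs o_4=0)
t=5: δ = [4.977e-06, 2.654e-06, 8.294e-06, 7.078e-06]  ψ = [0, 3, 0, 3]  (obs o_5=1)
t=6: δ = [3.318e-07, 2.488e-07, 3.318e-07, 5.662e-07]  ψ = [2, 2, 2, 3]  (obs o_6=3)
backtrack: best end state = 3; path = [3, 1, 3, 3, 3, 3, 3]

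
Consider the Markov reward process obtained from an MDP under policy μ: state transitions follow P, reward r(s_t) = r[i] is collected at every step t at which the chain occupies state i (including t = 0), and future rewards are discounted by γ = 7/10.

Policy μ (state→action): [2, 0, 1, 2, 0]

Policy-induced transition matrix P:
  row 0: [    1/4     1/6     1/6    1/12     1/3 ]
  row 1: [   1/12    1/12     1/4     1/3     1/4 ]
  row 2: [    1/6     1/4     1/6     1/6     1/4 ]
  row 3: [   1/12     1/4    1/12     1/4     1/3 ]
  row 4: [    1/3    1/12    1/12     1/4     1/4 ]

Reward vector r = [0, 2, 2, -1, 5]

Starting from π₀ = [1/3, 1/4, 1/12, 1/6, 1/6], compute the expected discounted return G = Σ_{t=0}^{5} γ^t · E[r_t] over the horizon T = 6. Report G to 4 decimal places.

G = 4.8770

t=0: π = [0.3333, 0.2500, 0.0833, 0.1667, 0.1667], E[r] = 1.3333, γ^t·E[r] = 1.333333, running G = 1.333333
t=1: π = [0.1875, 0.1528, 0.1597, 0.2083, 0.2917], E[r] = 1.8750, γ^t·E[r] = 1.312500, running G = 2.645833
t=2: π = [0.2008, 0.1603, 0.1377, 0.2182, 0.2830], E[r] = 1.7928, γ^t·E[r] = 0.878484, running G = 3.524317
t=3: π = [0.1990, 0.1594, 0.1383, 0.2184, 0.2849], E[r] = 1.8015, γ^t·E[r] = 0.617900, running G = 4.142217
t=4: π = [0.1993, 0.1594, 0.1380, 0.2186, 0.2848], E[r] = 1.8001, γ^t·E[r] = 0.432200, running G = 4.574416
t=5: π = [0.1992, 0.1594, 0.1380, 0.2186, 0.2848], E[r] = 1.8003, γ^t·E[r] = 0.302571, running G = 4.876988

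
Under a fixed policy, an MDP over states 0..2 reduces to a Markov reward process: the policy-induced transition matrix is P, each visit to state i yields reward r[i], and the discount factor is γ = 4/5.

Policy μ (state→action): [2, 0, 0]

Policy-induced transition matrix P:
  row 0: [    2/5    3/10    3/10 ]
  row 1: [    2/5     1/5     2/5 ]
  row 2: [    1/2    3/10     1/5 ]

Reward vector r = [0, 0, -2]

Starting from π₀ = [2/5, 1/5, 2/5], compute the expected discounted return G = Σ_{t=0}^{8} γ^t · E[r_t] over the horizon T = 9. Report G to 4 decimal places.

t=0: π = [0.4000, 0.2000, 0.4000], E[r] = -0.8000, γ^t·E[r] = -0.800000, running G = -0.800000
t=1: π = [0.4400, 0.2800, 0.2800], E[r] = -0.5600, γ^t·E[r] = -0.448000, running G = -1.248000
t=2: π = [0.4280, 0.2720, 0.3000], E[r] = -0.6000, γ^t·E[r] = -0.384000, running G = -1.632000
t=3: π = [0.4300, 0.2728, 0.2972], E[r] = -0.5944, γ^t·E[r] = -0.304333, running G = -1.936333
t=4: π = [0.4297, 0.2727, 0.2976], E[r] = -0.5951, γ^t·E[r] = -0.243761, running G = -2.180094
t=5: π = [0.4298, 0.2727, 0.2975], E[r] = -0.5950, γ^t·E[r] = -0.194980, running G = -2.375074
t=6: π = [0.4298, 0.2727, 0.2975], E[r] = -0.5950, γ^t·E[r] = -0.155987, running G = -2.531061
t=7: π = [0.4298, 0.2727, 0.2975], E[r] = -0.5950, γ^t·E[r] = -0.124789, running G = -2.655850
t=8: π = [0.4298, 0.2727, 0.2975], E[r] = -0.5950, γ^t·E[r] = -0.099831, running G = -2.755681

G = -2.7557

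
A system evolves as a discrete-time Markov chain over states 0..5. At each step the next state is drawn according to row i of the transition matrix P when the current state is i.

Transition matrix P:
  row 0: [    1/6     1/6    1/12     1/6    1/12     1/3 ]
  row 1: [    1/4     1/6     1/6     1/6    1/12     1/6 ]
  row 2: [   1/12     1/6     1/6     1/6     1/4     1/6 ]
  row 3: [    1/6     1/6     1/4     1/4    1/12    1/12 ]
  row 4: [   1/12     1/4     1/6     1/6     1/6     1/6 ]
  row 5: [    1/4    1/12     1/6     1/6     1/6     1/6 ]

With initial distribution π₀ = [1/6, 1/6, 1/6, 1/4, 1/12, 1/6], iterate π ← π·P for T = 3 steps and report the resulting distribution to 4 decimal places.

π = [0.1698, 0.1631, 0.1678, 0.1819, 0.1378, 0.1796]

t=0: π = [0.1667, 0.1667, 0.1667, 0.2500, 0.0833, 0.1667]
t=1: π = [0.1736, 0.1597, 0.1736, 0.1875, 0.1319, 0.1736]
t=2: π = [0.1690, 0.1632, 0.1678, 0.1823, 0.1377, 0.1800]
t=3: π = [0.1698, 0.1631, 0.1678, 0.1819, 0.1378, 0.1796]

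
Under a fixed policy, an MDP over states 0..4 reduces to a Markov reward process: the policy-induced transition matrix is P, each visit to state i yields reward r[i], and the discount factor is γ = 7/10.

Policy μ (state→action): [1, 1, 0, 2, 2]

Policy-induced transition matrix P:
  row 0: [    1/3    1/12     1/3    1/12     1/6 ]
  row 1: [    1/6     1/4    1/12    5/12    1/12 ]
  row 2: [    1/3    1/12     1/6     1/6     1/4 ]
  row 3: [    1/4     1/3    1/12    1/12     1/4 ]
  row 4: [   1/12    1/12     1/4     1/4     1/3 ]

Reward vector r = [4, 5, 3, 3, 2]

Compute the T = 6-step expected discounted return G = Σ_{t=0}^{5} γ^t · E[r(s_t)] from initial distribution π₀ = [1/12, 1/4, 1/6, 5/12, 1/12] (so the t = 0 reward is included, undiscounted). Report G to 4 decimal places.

t=0: π = [0.0833, 0.2500, 0.1667, 0.4167, 0.0833], E[r] = 3.5000, γ^t·E[r] = 3.500000, running G = 3.500000
t=1: π = [0.2361, 0.2292, 0.1319, 0.1944, 0.2083], E[r] = 3.4861, γ^t·E[r] = 2.440278, running G = 5.940278
t=2: π = [0.2269, 0.1701, 0.1881, 0.2054, 0.2095], E[r] = 3.3576, γ^t·E[r] = 1.645243, running G = 7.585521
t=3: π = [0.2355, 0.1630, 0.1906, 0.1906, 0.2202], E[r] = 3.3414, γ^t·E[r] = 1.146096, running G = 8.731617
t=4: π = [0.2352, 0.1582, 0.1948, 0.1903, 0.2216], E[r] = 3.3300, γ^t·E[r] = 0.799534, running G = 9.531151
t=5: π = [0.2357, 0.1573, 0.1953, 0.1892, 0.2225], E[r] = 3.3278, γ^t·E[r] = 0.559295, running G = 10.090446

G = 10.0904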